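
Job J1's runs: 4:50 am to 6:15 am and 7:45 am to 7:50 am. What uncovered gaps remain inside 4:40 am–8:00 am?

The merged coverage is 4:50 am–6:15 am, 7:45 am–7:50 am.
Uncovered inside 4:40 am–8:00 am: 4:40 am–4:50 am, 6:15 am–7:45 am, 7:50 am–8:00 am.

4:40 am–4:50 am, 6:15 am–7:45 am, 7:50 am–8:00 am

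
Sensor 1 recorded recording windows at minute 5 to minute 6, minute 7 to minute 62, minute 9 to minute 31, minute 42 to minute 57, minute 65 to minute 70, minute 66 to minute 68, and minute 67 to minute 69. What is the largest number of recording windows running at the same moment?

3

At minute 67, 3 of the intervals are simultaneously active.
No point has more.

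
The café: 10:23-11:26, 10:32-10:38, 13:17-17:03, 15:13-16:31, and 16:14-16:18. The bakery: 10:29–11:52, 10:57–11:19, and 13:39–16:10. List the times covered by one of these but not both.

10:23-10:29, 11:26-11:52, 13:17-13:39, 16:10-17:03

Merge the first list: 10:23-11:26, 13:17-17:03.
Merge the second list: 10:29-11:52, 13:39-16:10.
Only in the first: 10:23-10:29, 13:17-13:39, 16:10-17:03.
Only in the second: 11:26-11:52.
Together these are the periods covered by exactly one.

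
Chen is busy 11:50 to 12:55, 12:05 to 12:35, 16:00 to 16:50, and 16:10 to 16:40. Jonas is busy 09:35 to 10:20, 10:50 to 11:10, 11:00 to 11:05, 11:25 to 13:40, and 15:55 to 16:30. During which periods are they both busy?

11:50–12:55, 16:00–16:30

First set merges to 11:50–12:55, 16:00–16:50.
Second set merges to 09:35–10:20, 10:50–11:10, 11:25–13:40, 15:55–16:30.
11:50–12:55 ∩ B → 11:50–12:55.
16:00–16:50 ∩ B → 16:00–16:30.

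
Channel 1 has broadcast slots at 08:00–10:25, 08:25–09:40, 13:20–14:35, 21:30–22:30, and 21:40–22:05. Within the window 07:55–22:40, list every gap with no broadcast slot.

Covered (merged): 08:00–10:25, 13:20–14:35, 21:30–22:30.
Uncovered inside 07:55–22:40: 07:55–08:00, 10:25–13:20, 14:35–21:30, 22:30–22:40.

07:55–08:00, 10:25–13:20, 14:35–21:30, 22:30–22:40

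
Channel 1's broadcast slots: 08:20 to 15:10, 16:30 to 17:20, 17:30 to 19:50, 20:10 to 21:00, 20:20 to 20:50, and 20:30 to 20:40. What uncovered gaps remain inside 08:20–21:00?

After merging, the occupied span is 08:20–15:10, 16:30–17:20, 17:30–19:50, 20:10–21:00.
Gaps within 08:20–21:00: 15:10–16:30, 17:20–17:30, 19:50–20:10.

15:10–16:30, 17:20–17:30, 19:50–20:10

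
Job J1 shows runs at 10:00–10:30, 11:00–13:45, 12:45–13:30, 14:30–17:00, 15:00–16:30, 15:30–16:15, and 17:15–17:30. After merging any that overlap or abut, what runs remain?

10:00–10:30, 11:00–13:45, 14:30–17:00, 17:15–17:30

11:00–13:45 is disjoint → start new block.
12:45–13:30 overlaps/touches 11:00–13:45 → extend to 11:00–13:45.
14:30–17:00 is disjoint → start new block.
15:00–16:30 overlaps/touches 14:30–17:00 → extend to 14:30–17:00.
15:30–16:15 overlaps/touches 14:30–17:00 → extend to 14:30–17:00.
17:15–17:30 is disjoint → start new block.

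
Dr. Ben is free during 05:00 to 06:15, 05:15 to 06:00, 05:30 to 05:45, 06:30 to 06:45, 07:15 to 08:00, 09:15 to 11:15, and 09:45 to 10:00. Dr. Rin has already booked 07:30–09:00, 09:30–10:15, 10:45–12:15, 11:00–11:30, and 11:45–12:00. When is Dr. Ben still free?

05:00–06:15, 06:30–06:45, 07:15–07:30, 09:15–09:30, 10:15–10:45

A, merged: 05:00–06:15, 06:30–06:45, 07:15–08:00, 09:15–11:15.
B, merged: 07:30–09:00, 09:30–10:15, 10:45–12:15.
05:00–06:15: no B overlap → unchanged.
06:30–06:45: no B overlap → unchanged.
07:15–08:00 minus B → 07:15–07:30.
09:15–11:15 minus B → 09:15–09:30, 10:15–10:45.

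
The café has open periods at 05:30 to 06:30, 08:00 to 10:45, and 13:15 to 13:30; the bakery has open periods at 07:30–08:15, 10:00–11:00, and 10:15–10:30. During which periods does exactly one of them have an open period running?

B, merged: 07:30–08:15, 10:00–11:00.
A \ B = 05:30–06:30, 08:15–10:00, 13:15–13:30.
B \ A = 07:30–08:00, 10:45–11:00.
Union of the two gives the symmetric difference.

05:30–06:30, 07:30–08:00, 08:15–10:00, 10:45–11:00, 13:15–13:30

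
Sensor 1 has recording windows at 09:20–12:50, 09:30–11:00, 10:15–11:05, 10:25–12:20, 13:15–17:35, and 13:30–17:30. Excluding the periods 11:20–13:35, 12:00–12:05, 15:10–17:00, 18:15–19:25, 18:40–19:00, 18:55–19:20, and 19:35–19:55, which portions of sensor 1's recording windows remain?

09:20–11:20, 13:35–15:10, 17:00–17:35

A, merged: 09:20–12:50, 13:15–17:35.
B, merged: 11:20–13:35, 15:10–17:00, 18:15–19:25, 19:35–19:55.
09:20–12:50 minus B → 09:20–11:20.
13:15–17:35 minus B → 13:35–15:10, 17:00–17:35.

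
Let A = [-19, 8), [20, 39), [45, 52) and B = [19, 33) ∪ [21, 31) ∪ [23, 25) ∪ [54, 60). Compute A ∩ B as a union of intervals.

[20, 33)

Second set merges to [19, 33), [54, 60).
[-19, 8) falls entirely outside B.
[20, 39) overlaps B on [20, 33).
[45, 52) falls entirely outside B.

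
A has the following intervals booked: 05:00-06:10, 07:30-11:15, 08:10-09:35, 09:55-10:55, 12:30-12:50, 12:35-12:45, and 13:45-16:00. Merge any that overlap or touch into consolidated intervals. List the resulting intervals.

05:00-06:10, 07:30-11:15, 12:30-12:50, 13:45-16:00

07:30-11:15 is disjoint → start new block.
08:10-09:35 overlaps/touches 07:30-11:15 → extend to 07:30-11:15.
09:55-10:55 overlaps/touches 07:30-11:15 → extend to 07:30-11:15.
12:30-12:50 is disjoint → start new block.
12:35-12:45 overlaps/touches 12:30-12:50 → extend to 12:30-12:50.
13:45-16:00 is disjoint → start new block.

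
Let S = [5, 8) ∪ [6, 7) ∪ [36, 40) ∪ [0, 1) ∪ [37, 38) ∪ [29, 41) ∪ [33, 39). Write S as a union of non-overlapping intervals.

[0, 1) ∪ [5, 8) ∪ [29, 41)

Sort by start: [0, 1), [5, 8), [6, 7), [29, 41), [33, 39), [36, 40), [37, 38).
[5, 8) is disjoint → start new block.
[6, 7) overlaps/touches [5, 8) → extend to [5, 8).
[29, 41) is disjoint → start new block.
[33, 39) overlaps/touches [29, 41) → extend to [29, 41).
[36, 40) overlaps/touches [29, 41) → extend to [29, 41).
[37, 38) overlaps/touches [29, 41) → extend to [29, 41).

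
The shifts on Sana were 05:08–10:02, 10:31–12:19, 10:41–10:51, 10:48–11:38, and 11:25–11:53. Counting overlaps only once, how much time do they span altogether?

6 h 42 min

Merged: 05:08–10:02, 10:31–12:19.
Lengths: 4 h 54 min + 1 h 48 min = 6 h 42 min.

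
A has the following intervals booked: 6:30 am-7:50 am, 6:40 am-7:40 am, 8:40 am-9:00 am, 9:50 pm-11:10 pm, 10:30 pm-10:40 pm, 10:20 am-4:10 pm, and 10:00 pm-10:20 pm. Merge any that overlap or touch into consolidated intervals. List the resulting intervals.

Sort by start: 6:30 am–7:50 am, 6:40 am–7:40 am, 8:40 am–9:00 am, 10:20 am–4:10 pm, 9:50 pm–11:10 pm, 10:00 pm–10:20 pm, 10:30 pm–10:40 pm.
6:40 am–7:40 am overlaps/touches 6:30 am–7:50 am → extend to 6:30 am–7:50 am.
8:40 am–9:00 am is disjoint → start new block.
10:20 am–4:10 pm is disjoint → start new block.
9:50 pm–11:10 pm is disjoint → start new block.
10:00 pm–10:20 pm overlaps/touches 9:50 pm–11:10 pm → extend to 9:50 pm–11:10 pm.
10:30 pm–10:40 pm overlaps/touches 9:50 pm–11:10 pm → extend to 9:50 pm–11:10 pm.

6:30 am–7:50 am, 8:40 am–9:00 am, 10:20 am–4:10 pm, 9:50 pm–11:10 pm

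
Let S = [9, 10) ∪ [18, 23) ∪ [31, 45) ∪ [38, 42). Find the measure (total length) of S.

Merged: [9, 10), [18, 23), [31, 45).
Lengths: 1 + 5 + 14 = 20.

20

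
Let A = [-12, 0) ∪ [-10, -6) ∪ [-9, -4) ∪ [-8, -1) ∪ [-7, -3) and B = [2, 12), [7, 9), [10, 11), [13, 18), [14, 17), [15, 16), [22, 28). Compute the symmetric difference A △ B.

[-12, 0) ∪ [2, 12) ∪ [13, 18) ∪ [22, 28)

A, merged: [-12, 0).
B, merged: [2, 12), [13, 18), [22, 28).
Only in the first: [-12, 0).
Only in the second: [2, 12), [13, 18), [22, 28).
Together these are the periods covered by exactly one.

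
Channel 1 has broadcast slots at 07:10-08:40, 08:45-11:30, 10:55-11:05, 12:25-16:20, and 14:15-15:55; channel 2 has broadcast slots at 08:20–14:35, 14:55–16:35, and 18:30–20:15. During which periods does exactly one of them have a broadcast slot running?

07:10–08:20, 08:40–08:45, 11:30–12:25, 14:35–14:55, 16:20–16:35, 18:30–20:15

First set merges to 07:10–08:40, 08:45–11:30, 12:25–16:20.
Only in the first: 07:10–08:20, 14:35–14:55.
Only in the second: 08:40–08:45, 11:30–12:25, 16:20–16:35, 18:30–20:15.
Together these are the periods covered by exactly one.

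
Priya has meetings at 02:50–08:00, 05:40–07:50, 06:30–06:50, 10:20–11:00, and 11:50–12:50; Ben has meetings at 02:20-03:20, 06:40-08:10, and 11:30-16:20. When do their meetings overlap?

02:50-03:20, 06:40-08:00, 11:50-12:50

A, merged: 02:50-08:00, 10:20-11:00, 11:50-12:50.
02:50-08:00 ∩ B → 02:50-03:20, 06:40-08:00.
10:20-11:00 meets no B interval.
11:50-12:50 ∩ B → 11:50-12:50.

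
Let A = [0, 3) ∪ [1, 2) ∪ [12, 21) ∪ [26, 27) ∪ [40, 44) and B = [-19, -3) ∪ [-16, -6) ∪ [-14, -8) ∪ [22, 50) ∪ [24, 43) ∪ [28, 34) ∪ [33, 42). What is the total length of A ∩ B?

First set merges to [0, 3), [12, 21), [26, 27), [40, 44).
Second set merges to [-19, -3), [22, 50).
A ∩ B = [26, 27), [40, 44).
Total: 1 + 4 = 5.

5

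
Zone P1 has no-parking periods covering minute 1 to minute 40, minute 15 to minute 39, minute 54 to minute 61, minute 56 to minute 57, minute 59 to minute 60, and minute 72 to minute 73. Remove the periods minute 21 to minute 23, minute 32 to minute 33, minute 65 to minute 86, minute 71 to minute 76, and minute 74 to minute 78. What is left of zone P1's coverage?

minute 1 to minute 21, minute 23 to minute 32, minute 33 to minute 40, minute 54 to minute 61

A, merged: minute 1 to minute 40, minute 54 to minute 61, minute 72 to minute 73.
B, merged: minute 21 to minute 23, minute 32 to minute 33, minute 65 to minute 86.
minute 1 to minute 40 minus B → minute 1 to minute 21, minute 23 to minute 32, minute 33 to minute 40.
minute 54 to minute 61: no B overlap → unchanged.
minute 72 to minute 73: fully covered by B → removed.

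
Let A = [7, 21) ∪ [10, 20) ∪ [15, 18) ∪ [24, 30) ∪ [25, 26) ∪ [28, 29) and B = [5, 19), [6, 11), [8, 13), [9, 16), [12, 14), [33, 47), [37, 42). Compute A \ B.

[19, 21) ∪ [24, 30)

Merge the first list: [7, 21), [24, 30).
Merge the second list: [5, 19), [33, 47).
[7, 21) \ B = [19, 21).
[24, 30): nothing removed.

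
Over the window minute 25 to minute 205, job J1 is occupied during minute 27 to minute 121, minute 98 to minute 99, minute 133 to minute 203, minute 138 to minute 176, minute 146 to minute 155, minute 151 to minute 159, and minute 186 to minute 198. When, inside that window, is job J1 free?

After merging, the occupied span is minute 27 to minute 121, minute 133 to minute 203.
Uncovered inside minute 25 to minute 205: minute 25 to minute 27, minute 121 to minute 133, minute 203 to minute 205.

minute 25 to minute 27, minute 121 to minute 133, minute 203 to minute 205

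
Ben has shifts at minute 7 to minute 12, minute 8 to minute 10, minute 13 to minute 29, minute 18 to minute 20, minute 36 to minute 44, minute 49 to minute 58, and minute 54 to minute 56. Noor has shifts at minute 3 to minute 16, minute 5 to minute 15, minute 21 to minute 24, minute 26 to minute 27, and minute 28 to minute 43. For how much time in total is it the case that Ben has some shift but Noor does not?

A, merged: minute 7 to minute 12, minute 13 to minute 29, minute 36 to minute 44, minute 49 to minute 58.
B, merged: minute 3 to minute 16, minute 21 to minute 24, minute 26 to minute 27, minute 28 to minute 43.
A \ B = minute 16 to minute 21, minute 24 to minute 26, minute 27 to minute 28, minute 43 to minute 44, minute 49 to minute 58.
Total: 5 minutes + 2 minutes + 1 minute + 1 minute + 9 minutes = 18 minutes.

18 minutes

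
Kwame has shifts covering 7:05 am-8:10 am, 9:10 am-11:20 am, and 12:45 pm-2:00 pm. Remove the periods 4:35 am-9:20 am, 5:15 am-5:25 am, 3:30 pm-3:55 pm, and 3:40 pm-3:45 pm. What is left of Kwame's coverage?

Second set merges to 4:35 am–9:20 am, 3:30 pm–3:55 pm.
7:05 am–8:10 am: fully covered by B → removed.
9:10 am–11:20 am minus B → 9:20 am–11:20 am.
12:45 pm–2:00 pm: no B overlap → unchanged.

9:20 am–11:20 am, 12:45 pm–2:00 pm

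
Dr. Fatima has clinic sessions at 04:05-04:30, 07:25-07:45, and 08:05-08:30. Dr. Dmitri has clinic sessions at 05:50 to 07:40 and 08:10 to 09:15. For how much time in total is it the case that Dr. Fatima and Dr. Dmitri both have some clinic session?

A ∩ B = 07:25–07:40, 08:10–08:30.
Total: 15 min + 20 min = 35 min.

35 min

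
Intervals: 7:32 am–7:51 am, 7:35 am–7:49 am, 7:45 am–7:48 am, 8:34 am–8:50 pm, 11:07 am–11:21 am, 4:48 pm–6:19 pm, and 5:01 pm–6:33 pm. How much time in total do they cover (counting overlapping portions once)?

12 h 35 min

Merged: 7:32 am–7:51 am, 8:34 am–8:50 pm.
Lengths: 19 min + 12 h 16 min = 12 h 35 min.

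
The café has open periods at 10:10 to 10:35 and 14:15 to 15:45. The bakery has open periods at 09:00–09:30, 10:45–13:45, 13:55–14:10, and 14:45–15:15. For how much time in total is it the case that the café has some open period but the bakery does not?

1 h 25 min

A \ B = 10:10–10:35, 14:15–14:45, 15:15–15:45.
Total: 25 min + 30 min + 30 min = 1 h 25 min.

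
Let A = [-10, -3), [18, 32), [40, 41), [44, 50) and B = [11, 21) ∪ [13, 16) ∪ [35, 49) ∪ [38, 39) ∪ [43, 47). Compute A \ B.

[-10, -3) ∪ [21, 32) ∪ [49, 50)

B, merged: [11, 21), [35, 49).
[-10, -3) is untouched.
[18, 32) with B removed leaves [21, 32).
[40, 41) lies entirely inside B → drops out.
[44, 50) with B removed leaves [49, 50).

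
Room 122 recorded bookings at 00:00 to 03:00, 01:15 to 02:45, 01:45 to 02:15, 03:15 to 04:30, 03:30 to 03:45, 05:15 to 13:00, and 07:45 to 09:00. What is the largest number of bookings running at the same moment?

Sweep endpoints in order; track running count of active intervals.
Peak of 3 reached at 01:45.

3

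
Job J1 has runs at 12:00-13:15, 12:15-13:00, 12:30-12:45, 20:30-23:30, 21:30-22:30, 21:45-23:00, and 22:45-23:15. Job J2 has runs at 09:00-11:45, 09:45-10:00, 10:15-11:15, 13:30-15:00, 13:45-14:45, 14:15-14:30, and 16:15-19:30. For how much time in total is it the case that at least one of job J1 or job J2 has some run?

Merge the first list: 12:00–13:15, 20:30–23:30.
Merge the second list: 09:00–11:45, 13:30–15:00, 16:15–19:30.
A ∪ B = 09:00–11:45, 12:00–13:15, 13:30–15:00, 16:15–19:30, 20:30–23:30.
Total: 2 h 45 min + 1 h 15 min + 1 h 30 min + 3 h 15 min + 3 h = 11 h 45 min.

11 h 45 min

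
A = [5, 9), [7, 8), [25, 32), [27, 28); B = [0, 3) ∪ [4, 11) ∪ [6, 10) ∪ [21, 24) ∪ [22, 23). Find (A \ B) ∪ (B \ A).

[0, 3) ∪ [4, 5) ∪ [9, 11) ∪ [21, 24) ∪ [25, 32)

Merge the first list: [5, 9), [25, 32).
Merge the second list: [0, 3), [4, 11), [21, 24).
A but not B: [25, 32).
B but not A: [0, 3), [4, 5), [9, 11), [21, 24).
Combining gives A △ B.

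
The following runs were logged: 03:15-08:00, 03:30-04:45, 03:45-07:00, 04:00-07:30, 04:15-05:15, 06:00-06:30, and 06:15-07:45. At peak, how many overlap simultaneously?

Sweep endpoints in order; track running count of active intervals.
Peak of 5 reached at 04:15.

5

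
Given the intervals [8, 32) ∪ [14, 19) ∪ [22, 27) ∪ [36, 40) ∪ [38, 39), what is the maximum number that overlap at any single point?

2

Sweep endpoints in order; track running count of active intervals.
Peak of 2 reached at 14.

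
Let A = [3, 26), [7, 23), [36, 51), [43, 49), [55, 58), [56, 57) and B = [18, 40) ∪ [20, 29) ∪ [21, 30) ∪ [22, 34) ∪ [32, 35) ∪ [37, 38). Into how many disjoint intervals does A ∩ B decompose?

A, merged: [3, 26), [36, 51), [55, 58).
B, merged: [18, 40).
A ∩ B = [18, 26), [36, 40).
That is 2 disjoint pieces.

2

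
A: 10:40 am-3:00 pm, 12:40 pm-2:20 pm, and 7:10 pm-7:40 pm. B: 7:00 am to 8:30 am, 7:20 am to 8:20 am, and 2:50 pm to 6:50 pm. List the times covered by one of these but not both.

First set merges to 10:40 am–3:00 pm, 7:10 pm–7:40 pm.
Second set merges to 7:00 am–8:30 am, 2:50 pm–6:50 pm.
Only in the first: 10:40 am–2:50 pm, 7:10 pm–7:40 pm.
Only in the second: 7:00 am–8:30 am, 3:00 pm–6:50 pm.
Together these are the periods covered by exactly one.

7:00 am–8:30 am, 10:40 am–2:50 pm, 3:00 pm–6:50 pm, 7:10 pm–7:40 pm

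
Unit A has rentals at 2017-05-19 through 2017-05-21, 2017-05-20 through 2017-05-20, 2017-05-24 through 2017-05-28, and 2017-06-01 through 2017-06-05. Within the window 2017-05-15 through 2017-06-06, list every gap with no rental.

The merged coverage is 2017-05-19 through 2017-05-21, 2017-05-24 through 2017-05-28, 2017-06-01 through 2017-06-05.
Gaps within 2017-05-15 through 2017-06-06: 2017-05-15 through 2017-05-18, 2017-05-22 through 2017-05-23, 2017-05-29 through 2017-05-31, 2017-06-06 through 2017-06-06.

2017-05-15 through 2017-05-18, 2017-05-22 through 2017-05-23, 2017-05-29 through 2017-05-31, 2017-06-06 through 2017-06-06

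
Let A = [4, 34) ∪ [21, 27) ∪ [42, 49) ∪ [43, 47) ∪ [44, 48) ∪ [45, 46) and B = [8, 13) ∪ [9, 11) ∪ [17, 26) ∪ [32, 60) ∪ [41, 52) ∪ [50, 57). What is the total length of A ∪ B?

56

A, merged: [4, 34), [42, 49).
B, merged: [8, 13), [17, 26), [32, 60).
A ∪ B = [4, 60).
Total: 56.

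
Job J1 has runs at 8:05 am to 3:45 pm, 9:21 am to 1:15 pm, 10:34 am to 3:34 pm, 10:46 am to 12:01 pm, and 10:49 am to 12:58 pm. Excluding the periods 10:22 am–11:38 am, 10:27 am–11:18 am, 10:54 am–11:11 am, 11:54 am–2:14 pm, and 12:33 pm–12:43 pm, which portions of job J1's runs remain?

First set merges to 8:05 am–3:45 pm.
Second set merges to 10:22 am–11:38 am, 11:54 am–2:14 pm.
8:05 am–3:45 pm with B removed leaves 8:05 am–10:22 am, 11:38 am–11:54 am, 2:14 pm–3:45 pm.

8:05 am–10:22 am, 11:38 am–11:54 am, 2:14 pm–3:45 pm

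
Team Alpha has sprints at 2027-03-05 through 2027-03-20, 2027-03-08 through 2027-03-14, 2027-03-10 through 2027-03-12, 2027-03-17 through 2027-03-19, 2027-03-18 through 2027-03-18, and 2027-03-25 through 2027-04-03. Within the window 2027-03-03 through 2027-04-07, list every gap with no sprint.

2027-03-03 through 2027-03-04, 2027-03-21 through 2027-03-24, 2027-04-04 through 2027-04-07

The merged coverage is 2027-03-05 through 2027-03-20, 2027-03-25 through 2027-04-03.
Complement within 2027-03-03 through 2027-04-07: 2027-03-03 through 2027-03-04, 2027-03-21 through 2027-03-24, 2027-04-04 through 2027-04-07.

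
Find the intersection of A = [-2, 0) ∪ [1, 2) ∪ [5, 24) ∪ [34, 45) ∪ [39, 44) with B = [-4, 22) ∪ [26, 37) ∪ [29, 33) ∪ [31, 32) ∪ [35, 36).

[-2, 0) ∪ [1, 2) ∪ [5, 22) ∪ [34, 37)

A, merged: [-2, 0), [1, 2), [5, 24), [34, 45).
B, merged: [-4, 22), [26, 37).
[-2, 0) ∩ B → [-2, 0).
[1, 2) ∩ B → [1, 2).
[5, 24) ∩ B → [5, 22).
[34, 45) ∩ B → [34, 37).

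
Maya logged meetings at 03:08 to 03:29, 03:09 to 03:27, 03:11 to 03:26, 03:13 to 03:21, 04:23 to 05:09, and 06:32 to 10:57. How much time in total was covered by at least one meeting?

Merged: 03:08-03:29, 04:23-05:09, 06:32-10:57.
Lengths: 21 min + 46 min + 4 h 25 min = 5 h 32 min.

5 h 32 min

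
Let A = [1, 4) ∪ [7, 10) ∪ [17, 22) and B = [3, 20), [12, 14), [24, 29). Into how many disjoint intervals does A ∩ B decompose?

3

Merge the second list: [3, 20), [24, 29).
A ∩ B = [3, 4), [7, 10), [17, 20).
That is 3 disjoint pieces.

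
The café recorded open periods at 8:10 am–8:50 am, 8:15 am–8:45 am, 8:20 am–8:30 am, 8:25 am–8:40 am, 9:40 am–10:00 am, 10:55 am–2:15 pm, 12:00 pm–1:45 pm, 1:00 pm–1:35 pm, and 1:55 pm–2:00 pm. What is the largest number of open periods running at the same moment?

4

Sweep endpoints in order; track running count of active intervals.
Peak of 4 reached at 8:25 am.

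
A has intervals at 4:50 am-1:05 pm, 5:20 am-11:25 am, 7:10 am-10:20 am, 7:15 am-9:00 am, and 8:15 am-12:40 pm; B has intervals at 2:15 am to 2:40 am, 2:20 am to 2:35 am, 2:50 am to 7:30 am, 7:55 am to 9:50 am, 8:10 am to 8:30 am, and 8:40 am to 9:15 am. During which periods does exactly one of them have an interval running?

2:15 am–2:40 am, 2:50 am–4:50 am, 7:30 am–7:55 am, 9:50 am–1:05 pm

Merge the first list: 4:50 am–1:05 pm.
Merge the second list: 2:15 am–2:40 am, 2:50 am–7:30 am, 7:55 am–9:50 am.
Only in the first: 7:30 am–7:55 am, 9:50 am–1:05 pm.
Only in the second: 2:15 am–2:40 am, 2:50 am–4:50 am.
Together these are the periods covered by exactly one.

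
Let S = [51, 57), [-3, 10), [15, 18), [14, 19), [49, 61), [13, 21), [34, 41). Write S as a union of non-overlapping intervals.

Sort by start: [-3, 10), [13, 21), [14, 19), [15, 18), [34, 41), [49, 61), [51, 57).
[13, 21) is disjoint → start new block.
[14, 19) overlaps/touches [13, 21) → extend to [13, 21).
[15, 18) overlaps/touches [13, 21) → extend to [13, 21).
[34, 41) is disjoint → start new block.
[49, 61) is disjoint → start new block.
[51, 57) overlaps/touches [49, 61) → extend to [49, 61).

[-3, 10) ∪ [13, 21) ∪ [34, 41) ∪ [49, 61)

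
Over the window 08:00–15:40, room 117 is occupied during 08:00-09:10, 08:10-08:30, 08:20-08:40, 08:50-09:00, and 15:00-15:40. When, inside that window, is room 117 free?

The merged coverage is 08:00–09:10, 15:00–15:40.
Uncovered inside 08:00–15:40: 09:10–15:00.

09:10–15:00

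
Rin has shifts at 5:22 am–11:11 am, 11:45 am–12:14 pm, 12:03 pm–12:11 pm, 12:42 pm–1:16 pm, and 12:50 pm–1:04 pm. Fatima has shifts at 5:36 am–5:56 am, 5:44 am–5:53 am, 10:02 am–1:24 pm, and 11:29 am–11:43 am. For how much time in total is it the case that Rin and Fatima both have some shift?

First set merges to 5:22 am-11:11 am, 11:45 am-12:14 pm, 12:42 pm-1:16 pm.
Second set merges to 5:36 am-5:56 am, 10:02 am-1:24 pm.
A ∩ B = 5:36 am-5:56 am, 10:02 am-11:11 am, 11:45 am-12:14 pm, 12:42 pm-1:16 pm.
Total: 20 min + 1 h 9 min + 29 min + 34 min = 2 h 32 min.

2 h 32 min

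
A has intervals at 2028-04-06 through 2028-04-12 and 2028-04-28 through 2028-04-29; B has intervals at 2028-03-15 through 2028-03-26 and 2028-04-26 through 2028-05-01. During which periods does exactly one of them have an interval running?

2028-03-15 through 2028-03-26, 2028-04-06 through 2028-04-12, 2028-04-26 through 2028-04-27, 2028-04-30 through 2028-05-01

A \ B = 2028-04-06 through 2028-04-12.
B \ A = 2028-03-15 through 2028-03-26, 2028-04-26 through 2028-04-27, 2028-04-30 through 2028-05-01.
Union of the two gives the symmetric difference.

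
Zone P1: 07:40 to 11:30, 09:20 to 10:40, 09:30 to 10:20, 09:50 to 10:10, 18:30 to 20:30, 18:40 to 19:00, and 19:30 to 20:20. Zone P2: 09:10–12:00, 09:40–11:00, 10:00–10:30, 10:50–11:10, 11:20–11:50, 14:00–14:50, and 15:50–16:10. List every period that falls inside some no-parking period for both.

09:10-11:30

Merge the first list: 07:40-11:30, 18:30-20:30.
Merge the second list: 09:10-12:00, 14:00-14:50, 15:50-16:10.
07:40-11:30 ∩ B → 09:10-11:30.
18:30-20:30 meets no B interval.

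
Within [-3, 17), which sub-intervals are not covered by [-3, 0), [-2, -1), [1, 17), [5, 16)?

[0, 1)

Covered (merged): [-3, 0), [1, 17).
Gaps within [-3, 17): [0, 1).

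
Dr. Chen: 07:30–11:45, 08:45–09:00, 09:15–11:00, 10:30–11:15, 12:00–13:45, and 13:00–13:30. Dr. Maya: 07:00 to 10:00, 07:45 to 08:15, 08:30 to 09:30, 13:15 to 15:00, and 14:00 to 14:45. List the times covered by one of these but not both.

07:00-07:30, 10:00-11:45, 12:00-13:15, 13:45-15:00

Merge the first list: 07:30-11:45, 12:00-13:45.
Merge the second list: 07:00-10:00, 13:15-15:00.
A but not B: 10:00-11:45, 12:00-13:15.
B but not A: 07:00-07:30, 13:45-15:00.
Combining gives A △ B.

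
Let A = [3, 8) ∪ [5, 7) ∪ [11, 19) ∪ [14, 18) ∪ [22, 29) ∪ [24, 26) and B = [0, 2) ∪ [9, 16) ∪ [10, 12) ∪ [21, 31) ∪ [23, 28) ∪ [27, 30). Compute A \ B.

[3, 8) ∪ [16, 19)

Merge the first list: [3, 8), [11, 19), [22, 29).
Merge the second list: [0, 2), [9, 16), [21, 31).
[3, 8): nothing removed.
[11, 19) \ B = [16, 19).
[22, 29): entirely removed.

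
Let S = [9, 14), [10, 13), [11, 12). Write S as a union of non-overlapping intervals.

[10, 13) overlaps/touches [9, 14) → extend to [9, 14).
[11, 12) overlaps/touches [9, 14) → extend to [9, 14).

[9, 14)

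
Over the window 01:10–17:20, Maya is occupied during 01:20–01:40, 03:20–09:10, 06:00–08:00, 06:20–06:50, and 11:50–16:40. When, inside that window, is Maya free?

Covered (merged): 01:20–01:40, 03:20–09:10, 11:50–16:40.
Complement within 01:10–17:20: 01:10–01:20, 01:40–03:20, 09:10–11:50, 16:40–17:20.

01:10–01:20, 01:40–03:20, 09:10–11:50, 16:40–17:20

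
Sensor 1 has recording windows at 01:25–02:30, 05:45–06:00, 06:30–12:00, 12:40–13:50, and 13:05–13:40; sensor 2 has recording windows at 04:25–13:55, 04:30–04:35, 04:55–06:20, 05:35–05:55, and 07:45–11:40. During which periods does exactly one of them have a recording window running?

A, merged: 01:25–02:30, 05:45–06:00, 06:30–12:00, 12:40–13:50.
B, merged: 04:25–13:55.
A but not B: 01:25–02:30.
B but not A: 04:25–05:45, 06:00–06:30, 12:00–12:40, 13:50–13:55.
Combining gives A △ B.

01:25–02:30, 04:25–05:45, 06:00–06:30, 12:00–12:40, 13:50–13:55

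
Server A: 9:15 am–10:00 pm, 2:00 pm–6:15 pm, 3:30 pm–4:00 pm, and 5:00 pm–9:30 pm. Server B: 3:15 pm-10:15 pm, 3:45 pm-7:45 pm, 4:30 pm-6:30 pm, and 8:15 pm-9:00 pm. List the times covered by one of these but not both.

9:15 am–3:15 pm, 10:00 pm–10:15 pm

A, merged: 9:15 am–10:00 pm.
B, merged: 3:15 pm–10:15 pm.
A but not B: 9:15 am–3:15 pm.
B but not A: 10:00 pm–10:15 pm.
Combining gives A △ B.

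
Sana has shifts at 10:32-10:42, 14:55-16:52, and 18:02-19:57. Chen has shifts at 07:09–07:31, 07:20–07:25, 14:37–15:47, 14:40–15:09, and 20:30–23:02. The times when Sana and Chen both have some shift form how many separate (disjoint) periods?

Merge the second list: 07:09-07:31, 14:37-15:47, 20:30-23:02.
A ∩ B = 14:55-15:47.
That is 1 disjoint piece.

1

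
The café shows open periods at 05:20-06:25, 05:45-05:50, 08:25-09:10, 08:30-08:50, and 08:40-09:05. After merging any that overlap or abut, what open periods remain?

05:20–06:25, 08:25–09:10

05:45–05:50 overlaps/touches 05:20–06:25 → extend to 05:20–06:25.
08:25–09:10 is disjoint → start new block.
08:30–08:50 overlaps/touches 08:25–09:10 → extend to 08:25–09:10.
08:40–09:05 overlaps/touches 08:25–09:10 → extend to 08:25–09:10.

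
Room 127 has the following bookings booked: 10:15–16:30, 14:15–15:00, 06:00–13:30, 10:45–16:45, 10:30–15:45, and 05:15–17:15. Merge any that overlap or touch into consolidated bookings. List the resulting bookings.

Sort by start: 05:15–17:15, 06:00–13:30, 10:15–16:30, 10:30–15:45, 10:45–16:45, 14:15–15:00.
06:00–13:30 overlaps/touches 05:15–17:15 → extend to 05:15–17:15.
10:15–16:30 overlaps/touches 05:15–17:15 → extend to 05:15–17:15.
10:30–15:45 overlaps/touches 05:15–17:15 → extend to 05:15–17:15.
10:45–16:45 overlaps/touches 05:15–17:15 → extend to 05:15–17:15.
14:15–15:00 overlaps/touches 05:15–17:15 → extend to 05:15–17:15.

05:15–17:15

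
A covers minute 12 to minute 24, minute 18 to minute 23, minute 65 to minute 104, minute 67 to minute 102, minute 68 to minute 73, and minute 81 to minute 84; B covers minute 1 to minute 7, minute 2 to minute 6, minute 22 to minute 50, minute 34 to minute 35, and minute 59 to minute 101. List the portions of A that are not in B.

minute 12 to minute 22, minute 101 to minute 104

First set merges to minute 12 to minute 24, minute 65 to minute 104.
Second set merges to minute 1 to minute 7, minute 22 to minute 50, minute 59 to minute 101.
minute 12 to minute 24 minus B → minute 12 to minute 22.
minute 65 to minute 104 minus B → minute 101 to minute 104.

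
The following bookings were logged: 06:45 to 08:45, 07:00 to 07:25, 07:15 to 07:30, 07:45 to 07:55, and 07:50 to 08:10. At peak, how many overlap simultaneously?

3

Walk the sorted start/end points keeping a running depth.
The depth first hits 3 at 07:15.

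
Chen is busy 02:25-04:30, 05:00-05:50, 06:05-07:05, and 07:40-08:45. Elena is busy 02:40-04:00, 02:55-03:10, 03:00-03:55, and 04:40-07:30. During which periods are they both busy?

Second set merges to 02:40–04:00, 04:40–07:30.
02:25–04:30 meets the second set on 02:40–04:00.
05:00–05:50 meets the second set on 05:00–05:50.
06:05–07:05 meets the second set on 06:05–07:05.
07:40–08:45: no overlap with the second set.

02:40–04:00, 05:00–05:50, 06:05–07:05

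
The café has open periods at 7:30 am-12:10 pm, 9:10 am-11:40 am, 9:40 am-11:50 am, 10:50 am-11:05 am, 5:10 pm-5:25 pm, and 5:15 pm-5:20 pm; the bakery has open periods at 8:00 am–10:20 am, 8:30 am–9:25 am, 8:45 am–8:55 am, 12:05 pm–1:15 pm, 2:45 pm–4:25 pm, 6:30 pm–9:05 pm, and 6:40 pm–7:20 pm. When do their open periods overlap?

First set merges to 7:30 am–12:10 pm, 5:10 pm–5:25 pm.
Second set merges to 8:00 am–10:20 am, 12:05 pm–1:15 pm, 2:45 pm–4:25 pm, 6:30 pm–9:05 pm.
7:30 am–12:10 pm meets the second set on 8:00 am–10:20 am, 12:05 pm–12:10 pm.
5:10 pm–5:25 pm: no overlap with the second set.

8:00 am–10:20 am, 12:05 pm–12:10 pm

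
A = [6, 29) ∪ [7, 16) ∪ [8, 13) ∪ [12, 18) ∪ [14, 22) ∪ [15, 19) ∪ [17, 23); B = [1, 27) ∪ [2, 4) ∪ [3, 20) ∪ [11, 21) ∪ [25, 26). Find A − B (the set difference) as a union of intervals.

[27, 29)

First set merges to [6, 29).
Second set merges to [1, 27).
[6, 29) minus B → [27, 29).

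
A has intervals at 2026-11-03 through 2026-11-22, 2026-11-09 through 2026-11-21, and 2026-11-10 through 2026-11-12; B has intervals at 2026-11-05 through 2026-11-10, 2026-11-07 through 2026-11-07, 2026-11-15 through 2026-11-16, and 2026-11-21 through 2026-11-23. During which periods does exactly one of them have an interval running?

2026-11-03 through 2026-11-04, 2026-11-11 through 2026-11-14, 2026-11-17 through 2026-11-20, 2026-11-23 through 2026-11-23

Merge the first list: 2026-11-03 through 2026-11-22.
Merge the second list: 2026-11-05 through 2026-11-10, 2026-11-15 through 2026-11-16, 2026-11-21 through 2026-11-23.
A \ B = 2026-11-03 through 2026-11-04, 2026-11-11 through 2026-11-14, 2026-11-17 through 2026-11-20.
B \ A = 2026-11-23 through 2026-11-23.
Union of the two gives the symmetric difference.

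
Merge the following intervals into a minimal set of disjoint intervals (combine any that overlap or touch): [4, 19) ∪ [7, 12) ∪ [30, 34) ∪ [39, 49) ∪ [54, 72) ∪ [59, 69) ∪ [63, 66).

[7, 12) overlaps/touches [4, 19) → extend to [4, 19).
[30, 34) is disjoint → start new block.
[39, 49) is disjoint → start new block.
[54, 72) is disjoint → start new block.
[59, 69) overlaps/touches [54, 72) → extend to [54, 72).
[63, 66) overlaps/touches [54, 72) → extend to [54, 72).

[4, 19) ∪ [30, 34) ∪ [39, 49) ∪ [54, 72)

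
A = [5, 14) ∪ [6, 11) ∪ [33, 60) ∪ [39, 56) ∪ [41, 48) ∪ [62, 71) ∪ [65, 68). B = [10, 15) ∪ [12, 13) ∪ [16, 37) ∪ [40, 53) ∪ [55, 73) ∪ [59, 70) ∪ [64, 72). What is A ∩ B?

A, merged: [5, 14), [33, 60), [62, 71).
B, merged: [10, 15), [16, 37), [40, 53), [55, 73).
[5, 14) meets the second set on [10, 14).
[33, 60) meets the second set on [33, 37), [40, 53), [55, 60).
[62, 71) meets the second set on [62, 71).

[10, 14) ∪ [33, 37) ∪ [40, 53) ∪ [55, 60) ∪ [62, 71)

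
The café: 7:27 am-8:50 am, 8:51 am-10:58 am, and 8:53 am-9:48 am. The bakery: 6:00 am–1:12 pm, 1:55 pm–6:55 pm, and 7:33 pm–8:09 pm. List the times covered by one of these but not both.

First set merges to 7:27 am–8:50 am, 8:51 am–10:58 am.
A \ B = none.
B \ A = 6:00 am–7:27 am, 8:50 am–8:51 am, 10:58 am–1:12 pm, 1:55 pm–6:55 pm, 7:33 pm–8:09 pm.
Union of the two gives the symmetric difference.

6:00 am–7:27 am, 8:50 am–8:51 am, 10:58 am–1:12 pm, 1:55 pm–6:55 pm, 7:33 pm–8:09 pm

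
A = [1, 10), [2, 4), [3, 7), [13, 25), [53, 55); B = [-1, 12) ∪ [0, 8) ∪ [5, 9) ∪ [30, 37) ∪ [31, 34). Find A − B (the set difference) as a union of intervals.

[13, 25) ∪ [53, 55)

A, merged: [1, 10), [13, 25), [53, 55).
B, merged: [-1, 12), [30, 37).
[1, 10): entirely removed.
[13, 25): nothing removed.
[53, 55): nothing removed.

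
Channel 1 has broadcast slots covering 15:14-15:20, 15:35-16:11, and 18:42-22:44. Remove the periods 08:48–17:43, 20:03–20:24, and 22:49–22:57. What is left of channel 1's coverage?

18:42–20:03, 20:24–22:44

15:14–15:20 lies entirely inside B → drops out.
15:35–16:11 lies entirely inside B → drops out.
18:42–22:44 with B removed leaves 18:42–20:03, 20:24–22:44.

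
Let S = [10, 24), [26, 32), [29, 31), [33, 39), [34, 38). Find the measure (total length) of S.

26

Merged: [10, 24), [26, 32), [33, 39).
Lengths: 14 + 6 + 6 = 26.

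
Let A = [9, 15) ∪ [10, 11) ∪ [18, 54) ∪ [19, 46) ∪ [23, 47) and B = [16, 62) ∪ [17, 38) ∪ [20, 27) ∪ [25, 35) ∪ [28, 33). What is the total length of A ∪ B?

A, merged: [9, 15), [18, 54).
B, merged: [16, 62).
A ∪ B = [9, 15), [16, 62).
Total: 6 + 46 = 52.

52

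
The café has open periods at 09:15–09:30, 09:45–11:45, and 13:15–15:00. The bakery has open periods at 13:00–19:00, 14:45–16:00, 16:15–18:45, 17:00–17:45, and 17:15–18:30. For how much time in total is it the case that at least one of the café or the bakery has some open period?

Merge the second list: 13:00-19:00.
A ∪ B = 09:15-09:30, 09:45-11:45, 13:00-19:00.
Total: 15 min + 2 h + 6 h = 8 h 15 min.

8 h 15 min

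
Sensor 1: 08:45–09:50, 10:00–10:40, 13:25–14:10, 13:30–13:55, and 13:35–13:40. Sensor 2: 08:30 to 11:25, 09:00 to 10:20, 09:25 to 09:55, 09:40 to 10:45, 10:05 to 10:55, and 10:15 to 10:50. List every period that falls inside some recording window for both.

08:45–09:50, 10:00–10:40

First set merges to 08:45–09:50, 10:00–10:40, 13:25–14:10.
Second set merges to 08:30–11:25.
08:45–09:50 meets the second set on 08:45–09:50.
10:00–10:40 meets the second set on 10:00–10:40.
13:25–14:10: no overlap with the second set.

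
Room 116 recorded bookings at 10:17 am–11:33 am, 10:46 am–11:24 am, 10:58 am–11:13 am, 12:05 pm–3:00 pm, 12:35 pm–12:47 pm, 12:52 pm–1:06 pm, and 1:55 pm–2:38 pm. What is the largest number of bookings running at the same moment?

At 10:58 am, 3 of the intervals are simultaneously active.
No point has more.

3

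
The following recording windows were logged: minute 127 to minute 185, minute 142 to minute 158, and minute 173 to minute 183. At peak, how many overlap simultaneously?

2

Walk the sorted start/end points keeping a running depth.
The depth first hits 2 at minute 142.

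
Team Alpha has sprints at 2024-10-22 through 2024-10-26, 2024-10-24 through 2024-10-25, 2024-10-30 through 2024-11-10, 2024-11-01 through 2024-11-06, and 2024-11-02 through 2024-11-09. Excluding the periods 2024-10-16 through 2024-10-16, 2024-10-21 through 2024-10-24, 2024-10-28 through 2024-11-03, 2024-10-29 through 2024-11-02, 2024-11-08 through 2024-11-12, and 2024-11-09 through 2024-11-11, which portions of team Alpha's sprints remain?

Merge the first list: 2024-10-22 through 2024-10-26, 2024-10-30 through 2024-11-10.
Merge the second list: 2024-10-16 through 2024-10-16, 2024-10-21 through 2024-10-24, 2024-10-28 through 2024-11-03, 2024-11-08 through 2024-11-12.
2024-10-22 through 2024-10-26 \ B = 2024-10-25 through 2024-10-26.
2024-10-30 through 2024-11-10 \ B = 2024-11-04 through 2024-11-07.

2024-10-25 through 2024-10-26, 2024-11-04 through 2024-11-07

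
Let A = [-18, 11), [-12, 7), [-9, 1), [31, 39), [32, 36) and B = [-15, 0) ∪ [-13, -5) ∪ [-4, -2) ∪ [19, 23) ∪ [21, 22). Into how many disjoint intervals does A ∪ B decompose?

3

A, merged: [-18, 11), [31, 39).
B, merged: [-15, 0), [19, 23).
A ∪ B = [-18, 11), [19, 23), [31, 39).
That is 3 disjoint pieces.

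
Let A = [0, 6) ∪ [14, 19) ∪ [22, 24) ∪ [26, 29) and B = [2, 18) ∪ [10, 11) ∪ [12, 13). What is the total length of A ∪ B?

24

Second set merges to [2, 18).
A ∪ B = [0, 19), [22, 24), [26, 29).
Total: 19 + 2 + 3 = 24.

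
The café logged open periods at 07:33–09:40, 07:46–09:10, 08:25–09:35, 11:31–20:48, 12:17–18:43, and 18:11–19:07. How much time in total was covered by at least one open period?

11 h 24 min

Merged: 07:33–09:40, 11:31–20:48.
Lengths: 2 h 7 min + 9 h 17 min = 11 h 24 min.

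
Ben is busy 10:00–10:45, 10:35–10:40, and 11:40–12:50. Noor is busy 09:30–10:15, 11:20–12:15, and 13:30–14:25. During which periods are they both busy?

10:00-10:15, 11:40-12:15

First set merges to 10:00-10:45, 11:40-12:50.
10:00-10:45 overlaps B on 10:00-10:15.
11:40-12:50 overlaps B on 11:40-12:15.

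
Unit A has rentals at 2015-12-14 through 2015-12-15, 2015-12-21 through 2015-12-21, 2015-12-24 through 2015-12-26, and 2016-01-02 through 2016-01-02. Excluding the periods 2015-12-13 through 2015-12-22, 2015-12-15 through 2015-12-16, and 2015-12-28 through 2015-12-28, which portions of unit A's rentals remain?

2015-12-24 through 2015-12-26, 2016-01-02 through 2016-01-02

Second set merges to 2015-12-13 through 2015-12-22, 2015-12-28 through 2015-12-28.
2015-12-14 through 2015-12-15: entirely removed.
2015-12-21 through 2015-12-21: entirely removed.
2015-12-24 through 2015-12-26: nothing removed.
2016-01-02 through 2016-01-02: nothing removed.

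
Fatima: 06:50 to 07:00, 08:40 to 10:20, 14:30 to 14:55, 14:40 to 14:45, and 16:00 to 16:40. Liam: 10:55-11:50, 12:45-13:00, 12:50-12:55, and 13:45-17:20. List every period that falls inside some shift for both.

A, merged: 06:50–07:00, 08:40–10:20, 14:30–14:55, 16:00–16:40.
B, merged: 10:55–11:50, 12:45–13:00, 13:45–17:20.
06:50–07:00: no overlap with the second set.
08:40–10:20: no overlap with the second set.
14:30–14:55 meets the second set on 14:30–14:55.
16:00–16:40 meets the second set on 16:00–16:40.

14:30–14:55, 16:00–16:40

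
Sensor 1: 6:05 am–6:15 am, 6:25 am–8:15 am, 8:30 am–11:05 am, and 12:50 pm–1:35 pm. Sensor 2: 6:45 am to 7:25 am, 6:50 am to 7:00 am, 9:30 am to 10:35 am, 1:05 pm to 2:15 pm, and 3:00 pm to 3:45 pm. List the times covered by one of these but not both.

Merge the second list: 6:45 am-7:25 am, 9:30 am-10:35 am, 1:05 pm-2:15 pm, 3:00 pm-3:45 pm.
A \ B = 6:05 am-6:15 am, 6:25 am-6:45 am, 7:25 am-8:15 am, 8:30 am-9:30 am, 10:35 am-11:05 am, 12:50 pm-1:05 pm.
B \ A = 1:35 pm-2:15 pm, 3:00 pm-3:45 pm.
Union of the two gives the symmetric difference.

6:05 am-6:15 am, 6:25 am-6:45 am, 7:25 am-8:15 am, 8:30 am-9:30 am, 10:35 am-11:05 am, 12:50 pm-1:05 pm, 1:35 pm-2:15 pm, 3:00 pm-3:45 pm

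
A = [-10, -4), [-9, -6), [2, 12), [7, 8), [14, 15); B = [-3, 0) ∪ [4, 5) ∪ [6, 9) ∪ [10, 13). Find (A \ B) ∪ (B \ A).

[-10, -4) ∪ [-3, 0) ∪ [2, 4) ∪ [5, 6) ∪ [9, 10) ∪ [12, 13) ∪ [14, 15)

First set merges to [-10, -4), [2, 12), [14, 15).
Only in the first: [-10, -4), [2, 4), [5, 6), [9, 10), [14, 15).
Only in the second: [-3, 0), [12, 13).
Together these are the periods covered by exactly one.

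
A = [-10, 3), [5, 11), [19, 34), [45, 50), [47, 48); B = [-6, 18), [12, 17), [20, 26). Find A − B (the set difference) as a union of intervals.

[-10, -6) ∪ [19, 20) ∪ [26, 34) ∪ [45, 50)

First set merges to [-10, 3), [5, 11), [19, 34), [45, 50).
Second set merges to [-6, 18), [20, 26).
[-10, 3) with B removed leaves [-10, -6).
[5, 11) lies entirely inside B → drops out.
[19, 34) with B removed leaves [19, 20), [26, 34).
[45, 50) is untouched.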